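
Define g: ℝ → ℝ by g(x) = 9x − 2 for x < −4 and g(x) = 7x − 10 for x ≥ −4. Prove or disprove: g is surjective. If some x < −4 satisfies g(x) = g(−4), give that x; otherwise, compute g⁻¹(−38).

Both pieces are strictly increasing (slopes 9 and 7), so each is injective on its own interval.
The left piece maps (−∞, −4) onto (−∞, −38); the right piece maps [−4, ∞) onto [−38, ∞).
These images together cover ℝ, so g is surjective.
Because the two images are disjoint, no x < −4 has g(x) = g(−4), so we compute g⁻¹(−38): −38 lies in [−38, ∞), so solve 7x − 10 = −38: x = (−38 + 10)/7 = −4.

-4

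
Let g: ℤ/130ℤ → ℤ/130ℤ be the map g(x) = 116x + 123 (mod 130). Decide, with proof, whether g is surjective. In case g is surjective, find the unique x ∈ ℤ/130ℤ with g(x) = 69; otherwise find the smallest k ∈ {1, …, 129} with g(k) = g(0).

Since gcd(116, 130) = 2, we have 116x ≡ 0 (mod 2) for all x, so g(x) ≡ 1 (mod 2).
But 0 ≢ 1 (mod 2), so 0 ∈ ℤ/130ℤ has no preimage. Hence g is not surjective.
Since g is not surjective, we find the least positive k with g(k) = g(0): this means 116k ≡ 0 (mod 130), i.e. 130 ∣ 116k. Since gcd(116, 130) = 2, dividing through by 2 this holds exactly when 65 ∣ 58k, and as gcd(58, 65) = 1, exactly when 65 ∣ k.
The smallest positive such k is 65.

65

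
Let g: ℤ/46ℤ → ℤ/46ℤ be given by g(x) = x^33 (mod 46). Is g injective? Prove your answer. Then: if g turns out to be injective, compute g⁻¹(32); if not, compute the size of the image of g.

6

g(1) = 1^33 = 1.
g(3): Repeated squaring mod 46: 3^1 ≡ 3, 3^2 ≡ 3² = 9, 3^4 ≡ 9² = 81 ≡ 35, 3^8 ≡ 35² = 1225 ≡ 29, 3^16 ≡ 29² = 841 ≡ 13, 3^32 ≡ 13² = 169 ≡ 31. Since 33 = 32 + 1, 3^33 ≡ 31·3: 31·3 = 93 ≡ 1. So 3^33 ≡ 1 (mod 46).
So g(1) = g(3) = 1 while 1 ≠ 3, hence g is not injective.
Since g is not injective, we determine |image(g)|. Computing x^33 mod 46 for each x (by repeated squaring, reducing mod 46 at every step), the values g(0), g(1), …, g(45) are: 0, 1, 24, 1, 24, 45, 24, 45, 24, 1, 22, 45, 24, 1, 22, 45, 24, 45, 24, 45, 22, 45, 22, 23, 24, 1, 24, 1, 22, 1, 22, 1, 24, 45, 22, 1, 24, 45, 22, 1, 22, 1, 22, 45, 22, 45.
The distinct values are {0, 1, 22, 23, 24, 45}; there are 6 of them.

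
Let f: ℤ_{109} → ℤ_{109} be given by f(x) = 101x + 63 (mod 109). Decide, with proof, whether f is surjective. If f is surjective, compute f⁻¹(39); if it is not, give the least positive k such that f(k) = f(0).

Since gcd(101, 109) = 1, 101 is invertible modulo 109. Euclid's algorithm: 109 = 1·101 + 8, 101 = 12·8 + 5, 8 = 1·5 + 3, 5 = 1·3 + 2, 3 = 1·2 + 1; back-substituting gives 1 = 68·101 − 63·109, so 101⁻¹ ≡ 68 (mod 109).
For any y ∈ ℤ_{109}, x = 68(y − 63) mod 109 satisfies f(x) = 101·68(y − 63) + 63 ≡ y (since 101·68 ≡ 1 mod 109). So every y has a preimage.
Thus f is surjective.
Since f is surjective, we compute f⁻¹(39): solve 101x + 63 ≡ 39 (mod 109), i.e. 101x ≡ 85 (mod 109).
Multiplying by 101⁻¹ = 68 gives x ≡ 68·85 = 5780 = 53·109 + 3 ≡ 3 (mod 109).
Check: f(3) = 101·3 + 63 = 366 = 3·109 + 39 ≡ 39 (mod 109).

3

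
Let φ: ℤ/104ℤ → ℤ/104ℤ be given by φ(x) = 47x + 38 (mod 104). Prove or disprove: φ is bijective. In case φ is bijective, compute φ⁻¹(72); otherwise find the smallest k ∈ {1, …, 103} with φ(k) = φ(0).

Suppose φ(s) = φ(t) in ℤ/104ℤ. Then 47s + 38 ≡ 47t + 38 (mod 104), thus 47(s − t) ≡ 0 (mod 104).
Since gcd(47, 104) = 1, 47 is invertible modulo 104, hence s − t ≡ 0 (mod 104), i.e. s = t.
We now compute 47⁻¹ mod 104 explicitly. Euclid's algorithm: 104 = 2·47 + 10, 47 = 4·10 + 7, 10 = 1·7 + 3, 7 = 2·3 + 1; back-substituting gives 1 = 31·47 − 14·104, so 47⁻¹ ≡ 31 (mod 104).
Then y ↦ 31(y − 38) is a two-sided inverse to φ, so every y ∈ ℤ/104ℤ has a preimage.
So φ is bijective.
Since φ is bijective, we compute φ⁻¹(72): solve 47x + 38 ≡ 72 (mod 104), i.e. 47x ≡ 34 (mod 104).
Multiplying by 47⁻¹ = 31 gives x ≡ 31·34 = 1054 = 10·104 + 14 ≡ 14 (mod 104).
Check: φ(14) = 47·14 + 38 = 696 = 6·104 + 72 ≡ 72 (mod 104).

14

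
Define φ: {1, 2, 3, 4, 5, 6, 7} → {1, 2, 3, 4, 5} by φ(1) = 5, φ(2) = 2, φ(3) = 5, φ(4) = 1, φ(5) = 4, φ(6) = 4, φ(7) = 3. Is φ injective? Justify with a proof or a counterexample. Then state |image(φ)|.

5

φ(1) = 5 = φ(3) with 1 ≠ 3, so φ is not injective.
The image of φ is {1, 2, 3, 4, 5}, which has 5 elements.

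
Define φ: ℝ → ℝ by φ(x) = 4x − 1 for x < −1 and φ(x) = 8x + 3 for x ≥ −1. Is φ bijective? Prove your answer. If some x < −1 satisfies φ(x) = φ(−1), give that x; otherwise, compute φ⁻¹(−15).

Both pieces are strictly increasing (slopes 4 and 8), so each is injective on its own interval.
The left piece maps (−∞, −1) onto (−∞, −5); the right piece maps [−1, ∞) onto [−5, ∞).
Since −5 = −5, the images partition ℝ: φ is injective and surjective, hence bijective.
Because the two images are disjoint, no x < −1 has φ(x) = φ(−1), so we compute φ⁻¹(−15): −15 lies in (−∞, −5), so solve 4x − 1 = −15: x = (−15 + 1)/4 = −7/2.

-7/2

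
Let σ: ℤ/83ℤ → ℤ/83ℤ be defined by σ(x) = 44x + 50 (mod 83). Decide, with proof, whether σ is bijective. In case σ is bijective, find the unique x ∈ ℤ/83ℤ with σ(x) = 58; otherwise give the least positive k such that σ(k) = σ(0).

If σ(x_1) = σ(x_2), then 44x_1 ≡ 44x_2 (mod 83). Because gcd(44, 83) = 1, we may cancel 44 to get x_1 ≡ x_2 (mod 83).
We now compute 44⁻¹ mod 83 explicitly. Euclid's algorithm: 83 = 1·44 + 39, 44 = 1·39 + 5, 39 = 7·5 + 4, 5 = 1·4 + 1; back-substituting gives 1 = 17·44 − 9·83, so 44⁻¹ ≡ 17 (mod 83).
Then y ↦ 17(y − 50) is a two-sided inverse to σ, so every y ∈ ℤ/83ℤ has a preimage.
Therefore σ is bijective.
Since σ is bijective, we find σ⁻¹(58): we need 44x ≡ 58 − 50 ≡ 8 (mod 83). Using 44⁻¹ = 17: x ≡ 17·8 = 136 = 1·83 + 53, so x = 53.
Check: σ(53) = 44·53 + 50 = 2382 = 28·83 + 58 ≡ 58 (mod 83).

53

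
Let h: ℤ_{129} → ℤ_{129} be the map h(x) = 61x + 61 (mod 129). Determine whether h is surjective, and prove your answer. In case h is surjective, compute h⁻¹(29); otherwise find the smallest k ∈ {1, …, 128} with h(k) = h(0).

Since gcd(61, 129) = 1, 61 is invertible modulo 129. Euclid's algorithm: 129 = 2·61 + 7, 61 = 8·7 + 5, 7 = 1·5 + 2, 5 = 2·2 + 1; back-substituting gives 1 = 55·61 − 26·129, so 61⁻¹ ≡ 55 (mod 129).
For any y ∈ ℤ_{129}, x = 55(y − 61) mod 129 satisfies h(x) = 61·55(y − 61) + 61 ≡ y (since 61·55 ≡ 1 mod 129). So every y has a preimage.
Therefore h is surjective.
Since h is surjective, we find h⁻¹(29): we need 61x ≡ 29 − 61 ≡ 97 (mod 129). Using 61⁻¹ = 55: x ≡ 55·97 = 5335 = 41·129 + 46, so x = 46.
Check: h(46) = 61·46 + 61 = 2867 = 22·129 + 29 ≡ 29 (mod 129).

46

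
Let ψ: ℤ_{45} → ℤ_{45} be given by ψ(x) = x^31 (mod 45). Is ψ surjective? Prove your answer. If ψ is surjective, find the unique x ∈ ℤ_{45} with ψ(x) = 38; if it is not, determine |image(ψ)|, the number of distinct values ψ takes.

ψ(0) = 0^31 = 0.
ψ(15): Repeated squaring mod 45: 15^1 ≡ 15, 15^2 ≡ 15² = 225 ≡ 0, 15^4 ≡ 0² = 0, 15^8 ≡ 0² = 0, 15^16 ≡ 0² = 0. Since 31 = 16 + 8 + 4 + 2 + 1, 15^31 ≡ 0·0·0·0·15: 0·0 = 0, then 0·0 = 0, then 0·0 = 0, then 0·15 = 0. So 15^31 ≡ 0 (mod 45).
So ψ(0) = ψ(15) = 0 while 0 ≠ 15, thus ψ is not injective.
A non-injective map from the 45-element set ℤ_{45} to itself takes at most 44 distinct values, so it cannot be surjective. Therefore ψ is not surjective.
Since ψ is not surjective, we determine |image(ψ)|. Computing x^31 mod 45 for each x (by repeated squaring, reducing mod 45 at every step), the values ψ(0), ψ(1), …, ψ(44) are: 0, 1, 38, 27, 4, 5, 36, 43, 17, 9, 10, 11, 18, 22, 14, 0, 16, 8, 27, 19, 20, 36, 13, 32, 9, 25, 26, 18, 37, 29, 0, 31, 23, 27, 34, 35, 36, 28, 2, 9, 40, 41, 18, 7, 44.
The distinct values are {0, 1, 2, 4, 5, 7, 8, 9, 10, 11, 13, 14, 16, 17, 18, 19, 20, 22, 23, 25, 26, 27, 28, 29, 31, 32, 34, 35, 36, 37, 38, 40, 41, 43, 44}; there are 35 of them.

35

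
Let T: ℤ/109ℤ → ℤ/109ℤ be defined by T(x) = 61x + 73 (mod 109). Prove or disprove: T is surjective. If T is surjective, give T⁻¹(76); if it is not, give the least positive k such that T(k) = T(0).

34

Recall: T is surjective if every y in the codomain equals T(x) for some x in the domain.
Since gcd(61, 109) = 1, 61 is invertible modulo 109. Euclid's algorithm: 109 = 1·61 + 48, 61 = 1·48 + 13, 48 = 3·13 + 9, 13 = 1·9 + 4, 9 = 2·4 + 1; back-substituting gives 1 = 84·61 − 47·109, so 61⁻¹ ≡ 84 (mod 109).
For any y ∈ ℤ/109ℤ, x = 84(y − 73) mod 109 satisfies T(x) = 61·84(y − 73) + 73 ≡ y (since 61·84 ≡ 1 mod 109). So every y has a preimage.
Thus T is surjective.
Since T is surjective, we find T⁻¹(76): we need 61x ≡ 76 − 73 ≡ 3 (mod 109). Using 61⁻¹ = 84: x ≡ 84·3 = 252 = 2·109 + 34, so x = 34.
Check: T(34) = 61·34 + 73 = 2147 = 19·109 + 76 ≡ 76 (mod 109).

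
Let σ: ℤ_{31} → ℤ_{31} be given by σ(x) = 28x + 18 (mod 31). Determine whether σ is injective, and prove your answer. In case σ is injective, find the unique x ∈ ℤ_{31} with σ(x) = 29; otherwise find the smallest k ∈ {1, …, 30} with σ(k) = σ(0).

By definition, injectivity means: for all s, t in the domain, σ(s) = σ(t) implies s = t.
Suppose σ(s) = σ(t) in ℤ_{31}. Then 28s + 18 ≡ 28t + 18 (mod 31), therefore 28(s − t) ≡ 0 (mod 31).
Since gcd(28, 31) = 1, 28 is invertible modulo 31, so s − t ≡ 0 (mod 31), i.e. s = t.
Thus σ is injective.
We now compute 28⁻¹ mod 31 explicitly. Euclid's algorithm: 31 = 1·28 + 3, 28 = 9·3 + 1; back-substituting gives 1 = 10·28 − 9·31, so 28⁻¹ ≡ 10 (mod 31).
Since σ is injective, we compute σ⁻¹(29): solve 28x + 18 ≡ 29 (mod 31), i.e. 28x ≡ 11 (mod 31).
Multiplying by 28⁻¹ = 10 gives x ≡ 10·11 = 110 = 3·31 + 17 ≡ 17 (mod 31).
Check: σ(17) = 28·17 + 18 = 494 = 15·31 + 29 ≡ 29 (mod 31).

17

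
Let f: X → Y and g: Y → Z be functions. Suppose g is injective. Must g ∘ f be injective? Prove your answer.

No. Take X = {0, 1}, Y = Z = {0, 1, 2, 3, 4}, f(0) = f(1) = 0, and g = identity (injective).
Then (g ∘ f)(0) = (g ∘ f)(1) = 0 with 0 ≠ 1, so g ∘ f is not injective.

not injective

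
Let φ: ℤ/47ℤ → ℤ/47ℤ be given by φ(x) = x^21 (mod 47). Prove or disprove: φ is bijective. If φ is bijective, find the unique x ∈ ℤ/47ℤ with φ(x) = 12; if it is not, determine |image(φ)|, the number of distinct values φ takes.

Since 47 is prime, the nonzero elements of ℤ/47ℤ form a cyclic group of order 46.
As gcd(21, 46) = 1, raising to the 21st power is a bijection on this group: if x_1^21 ≡ x_2^21 then (x_1x_2^{−1})^21 = 1, and the only element of order dividing gcd(21, 46) = 1 is 1, so x_1 = x_2.
With φ(0) = 0 this makes φ injective on all of ℤ/47ℤ, hence bijective (finite equal-size domain and codomain). In particular φ is bijective.
Since φ is bijective, we find the preimage of 12. The inverse of x ↦ x^21 on (ℤ/47ℤ)^× is x ↦ x^11, because 21·11 = 231 = 5·46 + 1 ≡ 1 (mod 46) and x^{46} = 1 for x ≠ 0 (Fermat). So φ⁻¹(12) = 12^11 mod 47.
Repeated squaring mod 47: 12^1 ≡ 12, 12^2 ≡ 12² = 144 ≡ 3, 12^4 ≡ 3² = 9, 12^8 ≡ 9² = 81 ≡ 34. Since 11 = 8 + 2 + 1, 12^11 ≡ 34·3·12: 34·3 = 102 ≡ 8, then 8·12 = 96 ≡ 2. So 12^11 ≡ 2 (mod 47).
Hence φ⁻¹(12) = 2.

2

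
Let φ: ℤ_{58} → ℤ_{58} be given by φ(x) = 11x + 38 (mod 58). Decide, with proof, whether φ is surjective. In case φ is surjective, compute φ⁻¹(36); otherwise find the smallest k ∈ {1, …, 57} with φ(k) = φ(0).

42

By definition, φ is surjective if every y in the codomain equals φ(x) for some x in the domain.
Since gcd(11, 58) = 1, 11 is invertible modulo 58. Euclid's algorithm: 58 = 5·11 + 3, 11 = 3·3 + 2, 3 = 1·2 + 1; back-substituting gives 1 = 37·11 − 7·58, so 11⁻¹ ≡ 37 (mod 58).
For any y ∈ ℤ_{58}, x = 37(y − 38) mod 58 satisfies φ(x) = 11·37(y − 38) + 38 ≡ y (since 11·37 ≡ 1 mod 58). So every y has a preimage.
Therefore φ is surjective.
Since φ is surjective, we find φ⁻¹(36): we need 11x ≡ 36 − 38 ≡ 56 (mod 58). Using 11⁻¹ = 37: x ≡ 37·56 = 2072 = 35·58 + 42, so x = 42.
Check: φ(42) = 11·42 + 38 = 500 = 8·58 + 36 ≡ 36 (mod 58).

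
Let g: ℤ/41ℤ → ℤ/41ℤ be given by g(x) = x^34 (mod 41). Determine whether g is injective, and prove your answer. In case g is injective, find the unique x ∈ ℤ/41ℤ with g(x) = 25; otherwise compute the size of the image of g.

g(20): Repeated squaring mod 41: 20^1 ≡ 20, 20^2 ≡ 20² = 400 ≡ 31, 20^4 ≡ 31² = 961 ≡ 18, 20^8 ≡ 18² = 324 ≡ 37, 20^16 ≡ 37² = 1369 ≡ 16, 20^32 ≡ 16² = 256 ≡ 10. Since 34 = 32 + 2, 20^34 ≡ 10·31: 10·31 = 310 ≡ 23. So 20^34 ≡ 23 (mod 41).
g(21): Repeated squaring mod 41: 21^1 ≡ 21, 21^2 ≡ 21² = 441 ≡ 31, 21^4 ≡ 31² = 961 ≡ 18, 21^8 ≡ 18² = 324 ≡ 37, 21^16 ≡ 37² = 1369 ≡ 16, 21^32 ≡ 16² = 256 ≡ 10. Since 34 = 32 + 2, 21^34 ≡ 10·31: 10·31 = 310 ≡ 23. So 21^34 ≡ 23 (mod 41).
So g(20) = g(21) = 23 while 20 ≠ 21, so g is not injective.
Since g is not injective, we determine |image(g)|. Computing x^34 mod 41 for each x (by repeated squaring, reducing mod 41 at every step), the values g(0), g(1), …, g(40) are: 0, 1, 25, 9, 10, 31, 20, 39, 4, 40, 37, 5, 8, 21, 32, 33, 18, 36, 16, 2, 23, 23, 2, 16, 36, 18, 33, 32, 21, 8, 5, 37, 40, 4, 39, 20, 31, 10, 9, 25, 1.
The distinct values are {0, 1, 2, 4, 5, 8, 9, 10, 16, 18, 20, 21, 23, 25, 31, 32, 33, 36, 37, 39, 40}; there are 21 of them.

21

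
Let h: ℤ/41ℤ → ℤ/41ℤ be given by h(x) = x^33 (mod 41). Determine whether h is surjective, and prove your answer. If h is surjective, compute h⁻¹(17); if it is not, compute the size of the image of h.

Since 41 is prime, the nonzero elements of ℤ/41ℤ form a cyclic group of order 40.
As gcd(33, 40) = 1, raising to the 33rd power is a bijection on this group: if a^33 ≡ b^33 then (ab^{−1})^33 = 1, and the only element of order dividing gcd(33, 40) = 1 is 1, so a = b.
With h(0) = 0 this makes h injective on all of ℤ/41ℤ, hence bijective (finite equal-size domain and codomain). In particular h is surjective.
Since h is surjective, we find the preimage of 17. The inverse of x ↦ x^33 on (ℤ/41ℤ)^× is x ↦ x^17, because 33·17 = 561 = 14·40 + 1 ≡ 1 (mod 40) and x^{40} = 1 for x ≠ 0 (Fermat). So h⁻¹(17) = 17^17 mod 41.
Repeated squaring mod 41: 17^1 ≡ 17, 17^2 ≡ 17² = 289 ≡ 2, 17^4 ≡ 2² = 4, 17^8 ≡ 4² = 16, 17^16 ≡ 16² = 256 ≡ 10. Since 17 = 16 + 1, 17^17 ≡ 10·17: 10·17 = 170 ≡ 6. So 17^17 ≡ 6 (mod 41).
Hence h⁻¹(17) = 6.

6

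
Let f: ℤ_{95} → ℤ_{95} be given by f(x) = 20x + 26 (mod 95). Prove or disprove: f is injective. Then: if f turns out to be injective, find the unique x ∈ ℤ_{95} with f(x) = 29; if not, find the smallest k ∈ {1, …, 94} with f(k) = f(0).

We have gcd(20, 95) = 5 > 1. Taking a = 0 and b = 19: f(0) = 26 and f(19) = 20·19 + 26 = 406 ≡ 26 (mod 95).
So f(0) = f(19) while 0 ≠ 19, therefore f is not injective.
Since f is not injective, we find the least positive k with f(k) = f(0): this means 20k ≡ 0 (mod 95), i.e. 95 ∣ 20k. Since gcd(20, 95) = 5, dividing through by 5 this holds exactly when 19 ∣ 4k, and as gcd(4, 19) = 1, exactly when 19 ∣ k.
The smallest positive such k is 19.

19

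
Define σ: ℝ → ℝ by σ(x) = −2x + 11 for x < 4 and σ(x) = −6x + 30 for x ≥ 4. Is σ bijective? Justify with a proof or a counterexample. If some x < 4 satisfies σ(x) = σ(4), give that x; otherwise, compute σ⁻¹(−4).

5/2

Both pieces are strictly decreasing (slopes −2 and −6), so each is injective on its own interval.
The left piece maps (−∞, 4) onto (3, ∞); the right piece maps [4, ∞) onto (−∞, 6].
These images overlap. In particular σ(4) = 6 (right piece), and solving −2x + 11 = 6 on the left piece gives x = 5/2 < 4.
So σ(5/2) = σ(4) with 5/2 ≠ 4, and σ is not injective, hence not bijective. This x = 5/2 is the requested value below 4.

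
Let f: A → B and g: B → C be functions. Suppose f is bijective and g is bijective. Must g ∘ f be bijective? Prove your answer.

bijective

Injectivity: if g(f(a)) = g(f(b)) then f(a) = f(b) (g injective) so a = b (f injective).
Surjectivity: for c ∈ C pick b with g(b) = c, then a with f(a) = b; then (g ∘ f)(a) = c.
Thus g ∘ f is bijective.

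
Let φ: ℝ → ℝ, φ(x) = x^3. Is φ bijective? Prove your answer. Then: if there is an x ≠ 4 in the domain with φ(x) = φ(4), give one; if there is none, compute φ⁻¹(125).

5

On ℝ, x ↦ x^3 is strictly increasing (injective) and for any y ∈ ℝ the 3rd root y^{1/3} lies in ℝ (surjective). So φ is bijective.
Since x ↦ x^3 is strictly increasing on ℝ, it is injective there, so no x ≠ 4 in the domain has φ(x) = φ(4). We therefore compute φ⁻¹(125) = 125^{1/3} = 5 (indeed 5^3 = 125).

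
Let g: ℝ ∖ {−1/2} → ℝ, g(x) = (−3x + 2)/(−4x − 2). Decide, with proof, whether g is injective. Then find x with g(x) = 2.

-6/5

Suppose g(a) = g(b). Cross-multiplying: (−3a + 2)(−4b − 2) = (−3b + 2)(−4a − 2).
Expanding both sides and cancelling the symmetric terms leaves 14·(a − b) = 0. Since 14 ≠ 0, a = b. Therefore g is injective.
Solving g(x) = 2: cross-multiplying gives −3x + 2 = 2(−4x − 2), which rearranges to 5x = −6, so x = −6/5.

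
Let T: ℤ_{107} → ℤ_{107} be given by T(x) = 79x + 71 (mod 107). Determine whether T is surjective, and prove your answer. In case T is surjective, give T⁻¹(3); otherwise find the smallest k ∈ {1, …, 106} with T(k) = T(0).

Recall that T is surjective if every y in the codomain equals T(x) for some x in the domain.
Since gcd(79, 107) = 1, 79 is invertible modulo 107. Euclid's algorithm: 107 = 1·79 + 28, 79 = 2·28 + 23, 28 = 1·23 + 5, 23 = 4·5 + 3, 5 = 1·3 + 2, 3 = 1·2 + 1; back-substituting gives 1 = 42·79 − 31·107, so 79⁻¹ ≡ 42 (mod 107).
Then y ↦ 42(y − 71) is a two-sided inverse to T, so every y ∈ ℤ_{107} has a preimage.
Thus T is surjective.
Since T is surjective, we find T⁻¹(3): we need 79x ≡ 3 − 71 ≡ 39 (mod 107). Using 79⁻¹ = 42: x ≡ 42·39 = 1638 = 15·107 + 33, so x = 33.
Check: T(33) = 79·33 + 71 = 2678 = 25·107 + 3 ≡ 3 (mod 107).

33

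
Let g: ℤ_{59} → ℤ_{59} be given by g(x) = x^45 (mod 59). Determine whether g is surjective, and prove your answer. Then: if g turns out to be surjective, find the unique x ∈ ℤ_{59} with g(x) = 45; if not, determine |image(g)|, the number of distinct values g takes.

51

Since 59 is prime, the nonzero elements of ℤ_{59} form a cyclic group of order 58.
As gcd(45, 58) = 1, raising to the 45th power is a bijection on this group: if x_1^45 ≡ x_2^45 then (x_1x_2^{−1})^45 = 1, and the only element of order dividing gcd(45, 58) = 1 is 1, so x_1 = x_2.
With g(0) = 0 this makes g injective on all of ℤ_{59}, hence bijective (finite equal-size domain and codomain). In particular g is surjective.
Since g is surjective, we find the preimage of 45. The inverse of x ↦ x^45 on (ℤ_{59})^× is x ↦ x^49, because 45·49 = 2205 = 38·58 + 1 ≡ 1 (mod 58) and x^{58} = 1 for x ≠ 0 (Fermat). So g⁻¹(45) = 45^49 mod 59.
Repeated squaring mod 59: 45^1 ≡ 45, 45^2 ≡ 45² = 2025 ≡ 19, 45^4 ≡ 19² = 361 ≡ 7, 45^8 ≡ 7² = 49, 45^16 ≡ 49² = 2401 ≡ 41, 45^32 ≡ 41² = 1681 ≡ 29. Since 49 = 32 + 16 + 1, 45^49 ≡ 29·41·45: 29·41 = 1189 ≡ 9, then 9·45 = 405 ≡ 51. So 45^49 ≡ 51 (mod 59).
Hence g⁻¹(45) = 51.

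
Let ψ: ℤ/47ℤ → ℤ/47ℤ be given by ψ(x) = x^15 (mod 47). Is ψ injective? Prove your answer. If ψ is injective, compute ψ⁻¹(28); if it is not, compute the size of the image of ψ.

16

Since 47 is prime, the nonzero elements of ℤ/47ℤ form a cyclic group of order 46.
As gcd(15, 46) = 1, raising to the 15th power is a bijection on this group: if a^15 ≡ b^15 then (ab^{−1})^15 = 1, and the only element of order dividing gcd(15, 46) = 1 is 1, so a = b.
With ψ(0) = 0 this makes ψ injective on all of ℤ/47ℤ, hence bijective (finite equal-size domain and codomain). In particular ψ is injective.
Since ψ is injective, we find the preimage of 28. The inverse of x ↦ x^15 on (ℤ/47ℤ)^× is x ↦ x^43, because 15·43 = 645 = 14·46 + 1 ≡ 1 (mod 46) and x^{46} = 1 for x ≠ 0 (Fermat). So ψ⁻¹(28) = 28^43 mod 47.
Repeated squaring mod 47: 28^1 ≡ 28, 28^2 ≡ 28² = 784 ≡ 32, 28^4 ≡ 32² = 1024 ≡ 37, 28^8 ≡ 37² = 1369 ≡ 6, 28^16 ≡ 6² = 36, 28^32 ≡ 36² = 1296 ≡ 27. Since 43 = 32 + 8 + 2 + 1, 28^43 ≡ 27·6·32·28: 27·6 = 162 ≡ 21, then 21·32 = 672 ≡ 14, then 14·28 = 392 ≡ 16. So 28^43 ≡ 16 (mod 47).
Hence ψ⁻¹(28) = 16.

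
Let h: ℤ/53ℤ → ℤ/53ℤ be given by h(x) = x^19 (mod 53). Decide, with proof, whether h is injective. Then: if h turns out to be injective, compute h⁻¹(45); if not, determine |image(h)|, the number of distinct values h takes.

Since 53 is prime, the nonzero elements of ℤ/53ℤ form a cyclic group of order 52.
As gcd(19, 52) = 1, raising to the 19th power is a bijection on this group: if a^19 ≡ b^19 then (ab^{−1})^19 = 1, and the only element of order dividing gcd(19, 52) = 1 is 1, so a = b.
With h(0) = 0 this makes h injective on all of ℤ/53ℤ, hence bijective (finite equal-size domain and codomain). In particular h is injective.
Since h is injective, we find the preimage of 45. The inverse of x ↦ x^19 on (ℤ/53ℤ)^× is x ↦ x^11, because 19·11 = 209 = 4·52 + 1 ≡ 1 (mod 52) and x^{52} = 1 for x ≠ 0 (Fermat). So h⁻¹(45) = 45^11 mod 53.
Repeated squaring mod 53: 45^1 ≡ 45, 45^2 ≡ 45² = 2025 ≡ 11, 45^4 ≡ 11² = 121 ≡ 15, 45^8 ≡ 15² = 225 ≡ 13. Since 11 = 8 + 2 + 1, 45^11 ≡ 13·11·45: 13·11 = 143 ≡ 37, then 37·45 = 1665 ≡ 22. So 45^11 ≡ 22 (mod 53).
Hence h⁻¹(45) = 22.

22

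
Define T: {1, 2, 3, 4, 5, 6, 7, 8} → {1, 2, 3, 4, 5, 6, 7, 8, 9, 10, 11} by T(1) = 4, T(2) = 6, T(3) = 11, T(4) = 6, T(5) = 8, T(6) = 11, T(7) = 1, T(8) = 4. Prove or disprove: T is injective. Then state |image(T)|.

5

T(2) = 6 = T(4) with 2 ≠ 4, so T is not injective.
The image of T is {1, 4, 6, 8, 11}, which has 5 elements.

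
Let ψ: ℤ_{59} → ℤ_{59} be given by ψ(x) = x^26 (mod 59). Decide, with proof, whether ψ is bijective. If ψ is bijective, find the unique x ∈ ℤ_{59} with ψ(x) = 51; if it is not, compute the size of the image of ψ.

30

ψ(29): Repeated squaring mod 59: 29^1 ≡ 29, 29^2 ≡ 29² = 841 ≡ 15, 29^4 ≡ 15² = 225 ≡ 48, 29^8 ≡ 48² = 2304 ≡ 3, 29^16 ≡ 3² = 9. Since 26 = 16 + 8 + 2, 29^26 ≡ 9·3·15: 9·3 = 27, then 27·15 = 405 ≡ 51. So 29^26 ≡ 51 (mod 59).
ψ(30): Repeated squaring mod 59: 30^1 ≡ 30, 30^2 ≡ 30² = 900 ≡ 15, 30^4 ≡ 15² = 225 ≡ 48, 30^8 ≡ 48² = 2304 ≡ 3, 30^16 ≡ 3² = 9. Since 26 = 16 + 8 + 2, 30^26 ≡ 9·3·15: 9·3 = 27, then 27·15 = 405 ≡ 51. So 30^26 ≡ 51 (mod 59).
So ψ(29) = ψ(30) = 51 while 29 ≠ 30, therefore ψ is not injective, hence not bijective.
Since ψ is not bijective, we determine |image(ψ)|. Computing x^26 mod 59 for each x (by repeated squaring, reducing mod 59 at every step), the values ψ(0), ψ(1), …, ψ(58) are: 0, 1, 22, 35, 12, 17, 3, 16, 28, 45, 20, 25, 7, 21, 57, 5, 26, 48, 46, 4, 27, 29, 19, 9, 36, 53, 49, 41, 15, 51, 51, 15, 41, 49, 53, 36, 9, 19, 29, 27, 4, 46, 48, 26, 5, 57, 21, 7, 25, 20, 45, 28, 16, 3, 17, 12, 35, 22, 1.
The distinct values are {0, 1, 3, 4, 5, 7, 9, 12, 15, 16, 17, 19, 20, 21, 22, 25, 26, 27, 28, 29, 35, 36, 41, 45, 46, 48, 49, 51, 53, 57}; there are 30 of them.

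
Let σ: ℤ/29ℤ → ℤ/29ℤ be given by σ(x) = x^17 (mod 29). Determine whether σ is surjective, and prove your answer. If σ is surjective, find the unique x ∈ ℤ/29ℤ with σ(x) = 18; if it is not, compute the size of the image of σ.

Since 29 is prime, the nonzero elements of ℤ/29ℤ form a cyclic group of order 28.
As gcd(17, 28) = 1, raising to the 17th power is a bijection on this group: if x_1^17 ≡ x_2^17 then (x_1x_2^{−1})^17 = 1, and the only element of order dividing gcd(17, 28) = 1 is 1, so x_1 = x_2.
With σ(0) = 0 this makes σ injective on all of ℤ/29ℤ, hence bijective (finite equal-size domain and codomain). In particular σ is surjective.
Since σ is surjective, we find the preimage of 18. The inverse of x ↦ x^17 on (ℤ/29ℤ)^× is x ↦ x^5, because 17·5 = 85 = 3·28 + 1 ≡ 1 (mod 28) and x^{28} = 1 for x ≠ 0 (Fermat). So σ⁻¹(18) = 18^5 mod 29.
Repeated squaring mod 29: 18^1 ≡ 18, 18^2 ≡ 18² = 324 ≡ 5, 18^4 ≡ 5² = 25. Since 5 = 4 + 1, 18^5 ≡ 25·18: 25·18 = 450 ≡ 15. So 18^5 ≡ 15 (mod 29).
Hence σ⁻¹(18) = 15.

15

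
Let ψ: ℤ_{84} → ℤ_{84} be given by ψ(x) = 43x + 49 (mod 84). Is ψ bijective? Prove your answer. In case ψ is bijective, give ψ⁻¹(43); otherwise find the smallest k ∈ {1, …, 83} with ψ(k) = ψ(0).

78

Suppose ψ(x_1) = ψ(x_2) in ℤ_{84}. Then 43x_1 + 49 ≡ 43x_2 + 49 (mod 84), so 43(x_1 − x_2) ≡ 0 (mod 84).
Since gcd(43, 84) = 1, 43 is invertible modulo 84, thus x_1 − x_2 ≡ 0 (mod 84), i.e. x_1 = x_2.
We now compute 43⁻¹ mod 84 explicitly. Euclid's algorithm: 84 = 1·43 + 41, 43 = 1·41 + 2, 41 = 20·2 + 1; back-substituting gives 1 = 43·43 − 22·84, so 43⁻¹ ≡ 43 (mod 84).
For any y ∈ ℤ_{84}, x = 43(y − 49) mod 84 satisfies ψ(x) = 43·43(y − 49) + 49 ≡ y (since 43·43 ≡ 1 mod 84). So every y has a preimage.
Hence ψ is bijective.
Since ψ is bijective, we compute ψ⁻¹(43): solve 43x + 49 ≡ 43 (mod 84), i.e. 43x ≡ 78 (mod 84).
Multiplying by 43⁻¹ = 43 gives x ≡ 43·78 = 3354 = 39·84 + 78 ≡ 78 (mod 84).
Check: ψ(78) = 43·78 + 49 = 3403 = 40·84 + 43 ≡ 43 (mod 84).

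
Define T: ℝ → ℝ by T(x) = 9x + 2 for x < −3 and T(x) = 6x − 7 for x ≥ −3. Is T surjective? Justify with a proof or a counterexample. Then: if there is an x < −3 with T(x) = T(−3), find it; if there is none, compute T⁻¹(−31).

Both pieces are strictly increasing (slopes 9 and 6), so each is injective on its own interval.
The left piece maps (−∞, −3) onto (−∞, −25); the right piece maps [−3, ∞) onto [−25, ∞).
These images together cover ℝ, so T is surjective.
Because the two images are disjoint, no x < −3 has T(x) = T(−3), so we compute T⁻¹(−31): −31 lies in (−∞, −25), so solve 9x + 2 = −31: x = (−31 − 2)/9 = −11/3.

-11/3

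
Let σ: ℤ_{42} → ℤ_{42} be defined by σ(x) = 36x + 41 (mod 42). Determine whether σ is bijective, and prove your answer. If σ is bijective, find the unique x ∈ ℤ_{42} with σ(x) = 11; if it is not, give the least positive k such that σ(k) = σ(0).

7

Recall: σ is injective if σ(s) = σ(t) implies s = t.
We have gcd(36, 42) = 6 > 1. Taking s = 0 and t = 7: σ(0) = 41 and σ(7) = 36·7 + 41 = 293 ≡ 41 (mod 42).
So σ(0) = σ(7) while 0 ≠ 7, so σ is not injective, hence not bijective.
Since σ is not bijective, we find the least positive k with σ(k) = σ(0): this means 36k ≡ 0 (mod 42), i.e. 42 ∣ 36k. Since gcd(36, 42) = 6, dividing through by 6 this holds exactly when 7 ∣ 6k, and as gcd(6, 7) = 1, exactly when 7 ∣ k.
The smallest positive such k is 7.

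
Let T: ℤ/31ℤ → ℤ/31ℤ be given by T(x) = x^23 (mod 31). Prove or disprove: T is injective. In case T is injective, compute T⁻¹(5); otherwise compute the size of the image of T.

Since 31 is prime, the nonzero elements of ℤ/31ℤ form a cyclic group of order 30.
As gcd(23, 30) = 1, raising to the 23rd power is a bijection on this group: if s^23 ≡ t^23 then (st^{−1})^23 = 1, and the only element of order dividing gcd(23, 30) = 1 is 1, so s = t.
With T(0) = 0 this makes T injective on all of ℤ/31ℤ, hence bijective (finite equal-size domain and codomain). In particular T is injective.
Since T is injective, we find the preimage of 5. The inverse of x ↦ x^23 on (ℤ/31ℤ)^× is x ↦ x^17, because 23·17 = 391 = 13·30 + 1 ≡ 1 (mod 30) and x^{30} = 1 for x ≠ 0 (Fermat). So T⁻¹(5) = 5^17 mod 31.
Repeated squaring mod 31: 5^1 ≡ 5, 5^2 ≡ 5² = 25, 5^4 ≡ 25² = 625 ≡ 5, 5^8 ≡ 5² = 25, 5^16 ≡ 25² = 625 ≡ 5. Since 17 = 16 + 1, 5^17 ≡ 5·5: 5·5 = 25. So 5^17 ≡ 25 (mod 31).
Hence T⁻¹(5) = 25.

25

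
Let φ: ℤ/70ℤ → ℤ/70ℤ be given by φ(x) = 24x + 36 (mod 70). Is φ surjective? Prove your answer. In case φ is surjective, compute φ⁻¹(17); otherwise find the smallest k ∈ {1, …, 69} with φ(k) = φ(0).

Since gcd(24, 70) = 2, we have 24x ≡ 0 (mod 2) for all x, so φ(x) ≡ 0 (mod 2).
But 1 ≢ 0 (mod 2), so 1 ∈ ℤ/70ℤ has no preimage. So φ is not surjective.
Since φ is not surjective, we find the least positive k with φ(k) = φ(0): this means 24k ≡ 0 (mod 70), i.e. 70 ∣ 24k. Since gcd(24, 70) = 2, dividing through by 2 this holds exactly when 35 ∣ 12k, and as gcd(12, 35) = 1, exactly when 35 ∣ k.
The smallest positive such k is 35.

35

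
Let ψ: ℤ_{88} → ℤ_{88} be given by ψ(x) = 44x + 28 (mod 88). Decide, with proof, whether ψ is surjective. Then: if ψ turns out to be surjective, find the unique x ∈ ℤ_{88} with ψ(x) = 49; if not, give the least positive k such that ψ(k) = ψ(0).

2

Recall that ψ is surjective if every y in the codomain equals ψ(x) for some x in the domain.
Since gcd(44, 88) = 44, we have 44x ≡ 0 (mod 44) for all x, so ψ(x) ≡ 28 (mod 44).
But 0 ≢ 28 (mod 44), so 0 ∈ ℤ_{88} has no preimage. Therefore ψ is not surjective.
Since ψ is not surjective, we find the least positive k with ψ(k) = ψ(0): this means 44k ≡ 0 (mod 88), i.e. 88 ∣ 44k. Since gcd(44, 88) = 44, dividing through by 44 this holds exactly when 2 ∣ k.
The smallest positive such k is 2.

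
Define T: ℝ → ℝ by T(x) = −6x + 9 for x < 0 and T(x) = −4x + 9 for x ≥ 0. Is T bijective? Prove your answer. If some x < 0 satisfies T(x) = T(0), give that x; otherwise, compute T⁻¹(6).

Both pieces are strictly decreasing (slopes −6 and −4), so each is injective on its own interval.
The left piece maps (−∞, 0) onto (9, ∞); the right piece maps [0, ∞) onto (−∞, 9].
Since 9 = 9, the images partition ℝ: T is injective and surjective, hence bijective.
Because the two images are disjoint, no x < 0 has T(x) = T(0), so we compute T⁻¹(6): 6 lies in (−∞, 9], so solve −4x + 9 = 6: x = (6 − 9)/(−4) = 3/4.

3/4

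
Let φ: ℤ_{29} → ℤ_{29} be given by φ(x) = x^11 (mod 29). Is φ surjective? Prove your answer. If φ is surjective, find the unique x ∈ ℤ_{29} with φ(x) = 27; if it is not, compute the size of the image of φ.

Since 29 is prime, the nonzero elements of ℤ_{29} form a cyclic group of order 28.
As gcd(11, 28) = 1, raising to the 11th power is a bijection on this group: if a^11 ≡ b^11 then (ab^{−1})^11 = 1, and the only element of order dividing gcd(11, 28) = 1 is 1, so a = b.
With φ(0) = 0 this makes φ injective on all of ℤ_{29}, hence bijective (finite equal-size domain and codomain). In particular φ is surjective.
Since φ is surjective, we find the preimage of 27. The inverse of x ↦ x^11 on (ℤ_{29})^× is x ↦ x^23, because 11·23 = 253 = 9·28 + 1 ≡ 1 (mod 28) and x^{28} = 1 for x ≠ 0 (Fermat). So φ⁻¹(27) = 27^23 mod 29.
Repeated squaring mod 29: 27^1 ≡ 27, 27^2 ≡ 27² = 729 ≡ 4, 27^4 ≡ 4² = 16, 27^8 ≡ 16² = 256 ≡ 24, 27^16 ≡ 24² = 576 ≡ 25. Since 23 = 16 + 4 + 2 + 1, 27^23 ≡ 25·16·4·27: 25·16 = 400 ≡ 23, then 23·4 = 92 ≡ 5, then 5·27 = 135 ≡ 19. So 27^23 ≡ 19 (mod 29).
Hence φ⁻¹(27) = 19.

19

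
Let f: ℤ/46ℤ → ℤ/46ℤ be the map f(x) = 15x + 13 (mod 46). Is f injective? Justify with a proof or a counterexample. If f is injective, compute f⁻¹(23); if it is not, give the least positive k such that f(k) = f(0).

16

Suppose f(s) = f(t) in ℤ/46ℤ. Then 15s + 13 ≡ 15t + 13 (mod 46), therefore 15(s − t) ≡ 0 (mod 46).
Since gcd(15, 46) = 1, 15 is invertible modulo 46, thus s − t ≡ 0 (mod 46), i.e. s = t.
Hence f is injective.
We now compute 15⁻¹ mod 46 explicitly. Euclid's algorithm: 46 = 3·15 + 1; back-substituting gives 1 = 43·15 − 14·46, so 15⁻¹ ≡ 43 (mod 46).
Since f is injective, we compute f⁻¹(23): solve 15x + 13 ≡ 23 (mod 46), i.e. 15x ≡ 10 (mod 46).
Multiplying by 15⁻¹ = 43 gives x ≡ 43·10 = 430 = 9·46 + 16 ≡ 16 (mod 46).
Check: f(16) = 15·16 + 13 = 253 = 5·46 + 23 ≡ 23 (mod 46).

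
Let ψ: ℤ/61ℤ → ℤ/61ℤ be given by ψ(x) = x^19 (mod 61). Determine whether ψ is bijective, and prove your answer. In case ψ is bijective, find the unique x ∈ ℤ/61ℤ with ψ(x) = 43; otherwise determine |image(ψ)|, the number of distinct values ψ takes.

55

Since 61 is prime, the nonzero elements of ℤ/61ℤ form a cyclic group of order 60.
As gcd(19, 60) = 1, raising to the 19th power is a bijection on this group: if u^19 ≡ v^19 then (uv^{−1})^19 = 1, and the only element of order dividing gcd(19, 60) = 1 is 1, so u = v.
With ψ(0) = 0 this makes ψ injective on all of ℤ/61ℤ, hence bijective (finite equal-size domain and codomain). In particular ψ is bijective.
Since ψ is bijective, we find the preimage of 43. The inverse of x ↦ x^19 on (ℤ/61ℤ)^× is x ↦ x^19, because 19·19 = 361 = 6·60 + 1 ≡ 1 (mod 60) and x^{60} = 1 for x ≠ 0 (Fermat). So ψ⁻¹(43) = 43^19 mod 61.
Repeated squaring mod 61: 43^1 ≡ 43, 43^2 ≡ 43² = 1849 ≡ 19, 43^4 ≡ 19² = 361 ≡ 56, 43^8 ≡ 56² = 3136 ≡ 25, 43^16 ≡ 25² = 625 ≡ 15. Since 19 = 16 + 2 + 1, 43^19 ≡ 15·19·43: 15·19 = 285 ≡ 41, then 41·43 = 1763 ≡ 55. So 43^19 ≡ 55 (mod 61).
Hence ψ⁻¹(43) = 55.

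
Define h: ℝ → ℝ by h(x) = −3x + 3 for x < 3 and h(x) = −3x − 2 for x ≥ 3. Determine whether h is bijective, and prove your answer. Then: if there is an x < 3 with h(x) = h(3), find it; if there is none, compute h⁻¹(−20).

Both pieces are strictly decreasing (slopes −3 and −3), so each is injective on its own interval.
The left piece maps (−∞, 3) onto (−6, ∞); the right piece maps [3, ∞) onto (−∞, −11].
The images leave a gap (−6 has no preimage), so h is not surjective, hence not bijective.
Because the two images are disjoint, no x < 3 has h(x) = h(3), so we compute h⁻¹(−20): −20 lies in (−∞, −11], so solve −3x − 2 = −20: x = (−20 + 2)/(−3) = 6.

6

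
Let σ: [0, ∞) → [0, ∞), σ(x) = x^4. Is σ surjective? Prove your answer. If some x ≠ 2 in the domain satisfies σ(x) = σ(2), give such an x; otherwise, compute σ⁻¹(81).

For any y ∈ [0, ∞), x = y^{1/4} ∈ [0, ∞) gives σ(x) = y, so σ is surjective.
Since x ↦ x^4 is strictly increasing on [0, ∞), it is injective there, so no x ≠ 2 in the domain has σ(x) = σ(2). We therefore compute σ⁻¹(81) = 81^{1/4} = 3 (indeed 3^4 = 81).

3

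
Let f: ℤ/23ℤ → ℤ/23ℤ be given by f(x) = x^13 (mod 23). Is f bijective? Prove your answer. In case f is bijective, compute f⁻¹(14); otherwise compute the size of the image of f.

20

Since 23 is prime, the nonzero elements of ℤ/23ℤ form a cyclic group of order 22.
As gcd(13, 22) = 1, raising to the 13th power is a bijection on this group: if s^13 ≡ t^13 then (st^{−1})^13 = 1, and the only element of order dividing gcd(13, 22) = 1 is 1, so s = t.
With f(0) = 0 this makes f injective on all of ℤ/23ℤ, hence bijective (finite equal-size domain and codomain). In particular f is bijective.
Since f is bijective, we find the preimage of 14. The inverse of x ↦ x^13 on (ℤ/23ℤ)^× is x ↦ x^17, because 13·17 = 221 = 10·22 + 1 ≡ 1 (mod 22) and x^{22} = 1 for x ≠ 0 (Fermat). So f⁻¹(14) = 14^17 mod 23.
Repeated squaring mod 23: 14^1 ≡ 14, 14^2 ≡ 14² = 196 ≡ 12, 14^4 ≡ 12² = 144 ≡ 6, 14^8 ≡ 6² = 36 ≡ 13, 14^16 ≡ 13² = 169 ≡ 8. Since 17 = 16 + 1, 14^17 ≡ 8·14: 8·14 = 112 ≡ 20. So 14^17 ≡ 20 (mod 23).
Hence f⁻¹(14) = 20.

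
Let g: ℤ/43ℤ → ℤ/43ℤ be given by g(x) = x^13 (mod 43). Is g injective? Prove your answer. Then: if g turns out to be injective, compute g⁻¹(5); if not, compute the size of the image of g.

33

Since 43 is prime, the nonzero elements of ℤ/43ℤ form a cyclic group of order 42.
As gcd(13, 42) = 1, raising to the 13th power is a bijection on this group: if a^13 ≡ b^13 then (ab^{−1})^13 = 1, and the only element of order dividing gcd(13, 42) = 1 is 1, so a = b.
With g(0) = 0 this makes g injective on all of ℤ/43ℤ, hence bijective (finite equal-size domain and codomain). In particular g is injective.
Since g is injective, we find the preimage of 5. The inverse of x ↦ x^13 on (ℤ/43ℤ)^× is x ↦ x^13, because 13·13 = 169 = 4·42 + 1 ≡ 1 (mod 42) and x^{42} = 1 for x ≠ 0 (Fermat). So g⁻¹(5) = 5^13 mod 43.
Repeated squaring mod 43: 5^1 ≡ 5, 5^2 ≡ 5² = 25, 5^4 ≡ 25² = 625 ≡ 23, 5^8 ≡ 23² = 529 ≡ 13. Since 13 = 8 + 4 + 1, 5^13 ≡ 13·23·5: 13·23 = 299 ≡ 41, then 41·5 = 205 ≡ 33. So 5^13 ≡ 33 (mod 43).
Hence g⁻¹(5) = 33.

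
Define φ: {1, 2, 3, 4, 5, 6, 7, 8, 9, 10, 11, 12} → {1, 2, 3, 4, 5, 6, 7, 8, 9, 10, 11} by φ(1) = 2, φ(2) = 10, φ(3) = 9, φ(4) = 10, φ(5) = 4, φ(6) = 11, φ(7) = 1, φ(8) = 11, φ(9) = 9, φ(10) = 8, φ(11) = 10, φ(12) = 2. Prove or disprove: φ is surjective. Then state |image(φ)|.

7

No element maps to 3, so φ is not surjective.
The image of φ is {1, 2, 4, 8, 9, 10, 11}, which has 7 elements.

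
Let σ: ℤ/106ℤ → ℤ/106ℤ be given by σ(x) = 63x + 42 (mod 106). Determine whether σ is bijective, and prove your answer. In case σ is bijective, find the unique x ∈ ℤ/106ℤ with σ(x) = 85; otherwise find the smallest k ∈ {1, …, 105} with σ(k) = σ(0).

Suppose σ(s) = σ(t) in ℤ/106ℤ. Then 63s + 42 ≡ 63t + 42 (mod 106), thus 63(s − t) ≡ 0 (mod 106).
Since gcd(63, 106) = 1, 63 is invertible modulo 106, so s − t ≡ 0 (mod 106), i.e. s = t.
We now compute 63⁻¹ mod 106 explicitly. Euclid's algorithm: 106 = 1·63 + 43, 63 = 1·43 + 20, 43 = 2·20 + 3, 20 = 6·3 + 2, 3 = 1·2 + 1; back-substituting gives 1 = 69·63 − 41·106, so 63⁻¹ ≡ 69 (mod 106).
For any y ∈ ℤ/106ℤ, x = 69(y − 42) mod 106 satisfies σ(x) = 63·69(y − 42) + 42 ≡ y (since 63·69 ≡ 1 mod 106). So every y has a preimage.
So σ is bijective.
Since σ is bijective, we compute σ⁻¹(85): solve 63x + 42 ≡ 85 (mod 106), i.e. 63x ≡ 43 (mod 106).
Multiplying by 63⁻¹ = 69 gives x ≡ 69·43 = 2967 = 27·106 + 105 ≡ 105 (mod 106).
Check: σ(105) = 63·105 + 42 = 6657 = 62·106 + 85 ≡ 85 (mod 106).

105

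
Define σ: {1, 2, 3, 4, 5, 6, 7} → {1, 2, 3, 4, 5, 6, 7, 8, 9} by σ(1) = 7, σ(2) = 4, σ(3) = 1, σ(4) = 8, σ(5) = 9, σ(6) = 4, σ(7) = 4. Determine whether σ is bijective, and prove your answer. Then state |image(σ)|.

σ(2) = 4 = σ(6) with 2 ≠ 6, so σ is not injective, hence not bijective.
The image of σ is {1, 4, 7, 8, 9}, which has 5 elements.

5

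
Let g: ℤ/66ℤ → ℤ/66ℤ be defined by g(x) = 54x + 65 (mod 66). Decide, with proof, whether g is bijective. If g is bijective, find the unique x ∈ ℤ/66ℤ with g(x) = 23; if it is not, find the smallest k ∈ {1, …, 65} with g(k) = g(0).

We have gcd(54, 66) = 6 > 1. Taking a = 0 and b = 11: g(0) = 65 and g(11) = 54·11 + 65 = 659 ≡ 65 (mod 66).
So g(0) = g(11) while 0 ≠ 11, hence g is not injective, hence not bijective.
Since g is not bijective, we find the least positive k with g(k) = g(0): this means 54k ≡ 0 (mod 66), i.e. 66 ∣ 54k. Since gcd(54, 66) = 6, dividing through by 6 this holds exactly when 11 ∣ 9k, and as gcd(9, 11) = 1, exactly when 11 ∣ k.
The smallest positive such k is 11.

11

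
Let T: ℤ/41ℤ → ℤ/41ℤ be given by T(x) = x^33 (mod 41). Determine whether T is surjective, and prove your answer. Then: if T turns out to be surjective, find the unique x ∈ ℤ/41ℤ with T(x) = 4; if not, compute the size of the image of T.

25

Since 41 is prime, the nonzero elements of ℤ/41ℤ form a cyclic group of order 40.
As gcd(33, 40) = 1, raising to the 33rd power is a bijection on this group: if x_1^33 ≡ x_2^33 then (x_1x_2^{−1})^33 = 1, and the only element of order dividing gcd(33, 40) = 1 is 1, so x_1 = x_2.
With T(0) = 0 this makes T injective on all of ℤ/41ℤ, hence bijective (finite equal-size domain and codomain). In particular T is surjective.
Since T is surjective, we find the preimage of 4. The inverse of x ↦ x^33 on (ℤ/41ℤ)^× is x ↦ x^17, because 33·17 = 561 = 14·40 + 1 ≡ 1 (mod 40) and x^{40} = 1 for x ≠ 0 (Fermat). So T⁻¹(4) = 4^17 mod 41.
Repeated squaring mod 41: 4^1 ≡ 4, 4^2 ≡ 4² = 16, 4^4 ≡ 16² = 256 ≡ 10, 4^8 ≡ 10² = 100 ≡ 18, 4^16 ≡ 18² = 324 ≡ 37. Since 17 = 16 + 1, 4^17 ≡ 37·4: 37·4 = 148 ≡ 25. So 4^17 ≡ 25 (mod 41).
Hence T⁻¹(4) = 25.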